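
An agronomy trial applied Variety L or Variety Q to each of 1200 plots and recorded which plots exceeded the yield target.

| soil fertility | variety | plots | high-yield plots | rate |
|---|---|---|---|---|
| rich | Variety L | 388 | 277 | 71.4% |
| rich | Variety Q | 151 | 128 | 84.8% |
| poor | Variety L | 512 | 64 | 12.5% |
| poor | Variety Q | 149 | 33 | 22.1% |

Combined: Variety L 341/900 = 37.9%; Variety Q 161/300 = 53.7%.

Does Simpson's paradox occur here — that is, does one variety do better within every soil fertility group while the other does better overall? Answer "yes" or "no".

Within each soil fertility level (rich 71.4% vs 84.8%; poor 12.5% vs 22.1%), Variety Q has the higher rate every time. Pooled: 37.9% vs 53.7% — Variety Q has the higher rate overall. They agree.

no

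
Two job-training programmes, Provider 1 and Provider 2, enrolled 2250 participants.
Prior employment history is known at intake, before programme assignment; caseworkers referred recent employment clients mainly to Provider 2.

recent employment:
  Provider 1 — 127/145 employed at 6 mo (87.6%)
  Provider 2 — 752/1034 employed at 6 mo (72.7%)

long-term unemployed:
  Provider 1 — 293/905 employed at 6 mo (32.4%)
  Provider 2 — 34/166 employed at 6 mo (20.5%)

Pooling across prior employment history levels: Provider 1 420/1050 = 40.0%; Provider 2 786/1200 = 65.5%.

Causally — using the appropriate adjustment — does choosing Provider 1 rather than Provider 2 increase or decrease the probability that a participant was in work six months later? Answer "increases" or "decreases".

Within every prior employment history level Provider 1 has the higher rate, yet pooled Provider 2 does — Simpson's reversal.
Since prior employment history is a pre-existing factor (not a product of the programme) and it affects the outcome on its own, it is a confounder. The stratified rates, not the pooled rate, identify the causal effect.
Within each level — recent employment: 87.6% vs 72.7%; long-term unemployed: 32.4% vs 20.5% — Provider 1 is higher every time.

increases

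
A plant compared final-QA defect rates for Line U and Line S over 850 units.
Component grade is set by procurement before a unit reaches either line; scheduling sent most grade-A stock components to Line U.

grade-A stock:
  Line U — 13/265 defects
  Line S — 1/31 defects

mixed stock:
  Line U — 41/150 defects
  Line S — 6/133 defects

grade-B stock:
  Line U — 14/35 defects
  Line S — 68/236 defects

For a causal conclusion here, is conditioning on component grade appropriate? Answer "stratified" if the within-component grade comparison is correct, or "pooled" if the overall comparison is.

stratified

Within every component grade level Line S has the lower rate, yet pooled Line U does — Simpson's reversal.
Here component grade is a common cause — it drives both which line a case falls under and the outcome. The crude comparison mixes populations; the stratum-specific rates are the causally relevant ones.
Within each level — grade-A stock: 4.9% vs 3.2%; mixed stock: 27.3% vs 4.5%; grade-B stock: 40.0% vs 28.8% — Line S is lower every time.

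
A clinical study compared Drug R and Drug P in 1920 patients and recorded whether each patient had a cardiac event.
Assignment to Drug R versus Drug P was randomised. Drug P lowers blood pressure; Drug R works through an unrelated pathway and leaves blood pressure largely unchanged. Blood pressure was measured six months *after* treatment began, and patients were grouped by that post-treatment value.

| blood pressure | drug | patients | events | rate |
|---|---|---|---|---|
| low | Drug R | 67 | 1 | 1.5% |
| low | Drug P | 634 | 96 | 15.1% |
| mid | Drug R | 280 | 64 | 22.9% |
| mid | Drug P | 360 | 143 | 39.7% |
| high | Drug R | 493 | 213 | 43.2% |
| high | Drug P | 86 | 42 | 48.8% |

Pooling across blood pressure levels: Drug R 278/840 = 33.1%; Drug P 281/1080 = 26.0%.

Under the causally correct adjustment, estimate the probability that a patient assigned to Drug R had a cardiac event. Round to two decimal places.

0.33

Within every blood pressure level Drug R has the lower rate, yet pooled Drug P does — Simpson's reversal.
Blood pressure lies on the pathway drug → blood pressure → outcome, so adjusting for it blocks the indirect effect. For the total causal effect of drug, use the unadjusted pooled rates.
So P(outcome | do(Drug R)) is just the pooled rate for Drug R: 278/840 = 0.331.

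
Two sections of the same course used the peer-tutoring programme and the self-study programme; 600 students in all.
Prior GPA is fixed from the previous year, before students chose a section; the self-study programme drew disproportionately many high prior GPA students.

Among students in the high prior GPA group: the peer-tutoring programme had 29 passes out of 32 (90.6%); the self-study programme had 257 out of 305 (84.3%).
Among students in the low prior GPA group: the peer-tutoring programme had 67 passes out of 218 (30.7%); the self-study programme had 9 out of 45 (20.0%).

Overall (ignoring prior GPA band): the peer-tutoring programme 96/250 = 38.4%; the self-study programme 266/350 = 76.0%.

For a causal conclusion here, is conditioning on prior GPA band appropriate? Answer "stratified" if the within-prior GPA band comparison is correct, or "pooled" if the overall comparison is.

stratified

Since prior GPA band is a pre-existing factor (not a product of the teaching method) and it affects the outcome on its own, it is a confounder. The stratified rates, not the pooled rate, identify the causal effect.
Within each level — high prior GPA: 90.6% vs 84.3%; low prior GPA: 30.7% vs 20.0% — the peer-tutoring programme is higher every time.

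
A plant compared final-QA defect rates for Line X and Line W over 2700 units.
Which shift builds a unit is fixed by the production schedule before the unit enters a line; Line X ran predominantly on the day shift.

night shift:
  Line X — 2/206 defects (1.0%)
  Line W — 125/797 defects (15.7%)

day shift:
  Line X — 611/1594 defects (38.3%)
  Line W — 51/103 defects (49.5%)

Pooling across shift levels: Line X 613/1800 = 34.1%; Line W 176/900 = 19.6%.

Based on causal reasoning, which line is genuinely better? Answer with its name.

Line X

Nothing the line does changes shift; the imbalance is an allocation artefact. With shift also predicting the outcome, the pooled figure is confounded, and the within-stratum comparison is the causal one.
Within each level — night shift: 1.0% vs 15.7%; day shift: 38.3% vs 49.5% — Line X is lower every time.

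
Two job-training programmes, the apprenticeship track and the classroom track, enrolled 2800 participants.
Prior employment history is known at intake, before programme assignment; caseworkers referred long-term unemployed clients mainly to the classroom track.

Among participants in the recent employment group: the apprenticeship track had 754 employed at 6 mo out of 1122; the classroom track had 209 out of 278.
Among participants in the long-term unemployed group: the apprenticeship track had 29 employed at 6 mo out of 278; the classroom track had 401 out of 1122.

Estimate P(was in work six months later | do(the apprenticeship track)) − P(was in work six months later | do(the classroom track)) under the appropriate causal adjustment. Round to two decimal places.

-0.17

Prior employment history differs across programmes for reasons unrelated to any effect of the programme itself, and it separately predicts the outcome — a classic confounder. We must compare within prior employment history levels.
Adjusting over the population distribution of prior employment history: 0.500·(0.672−0.752) + 0.500·(0.104−0.357) = -0.166.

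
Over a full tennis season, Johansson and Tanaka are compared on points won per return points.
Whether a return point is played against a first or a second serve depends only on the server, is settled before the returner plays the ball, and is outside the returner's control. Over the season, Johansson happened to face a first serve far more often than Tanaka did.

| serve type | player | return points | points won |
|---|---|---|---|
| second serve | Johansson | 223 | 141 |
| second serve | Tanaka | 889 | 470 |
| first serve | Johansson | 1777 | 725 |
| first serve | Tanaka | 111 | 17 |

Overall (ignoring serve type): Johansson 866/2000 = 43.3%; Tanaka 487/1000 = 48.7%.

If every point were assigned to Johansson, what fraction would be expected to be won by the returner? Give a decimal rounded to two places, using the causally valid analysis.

0.49

Serve type differs across players for reasons unrelated to any effect of the player itself, and it separately predicts the outcome — a classic confounder. We must compare within serve type levels.
Standardising Johansson to the population serve type mix: 0.371·141/223 + 0.629·725/1777 = 0.491.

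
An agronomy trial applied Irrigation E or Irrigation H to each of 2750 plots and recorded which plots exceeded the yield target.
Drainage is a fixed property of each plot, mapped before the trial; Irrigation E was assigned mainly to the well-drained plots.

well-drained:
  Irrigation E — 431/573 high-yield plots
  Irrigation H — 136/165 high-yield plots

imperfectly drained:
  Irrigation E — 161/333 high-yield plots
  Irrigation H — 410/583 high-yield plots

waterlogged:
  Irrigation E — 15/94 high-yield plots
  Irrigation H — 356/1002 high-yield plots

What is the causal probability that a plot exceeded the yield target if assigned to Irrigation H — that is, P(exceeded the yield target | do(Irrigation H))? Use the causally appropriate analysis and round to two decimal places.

Field drainage is set before the irrigation has any effect — it is not caused by the irrigation — and it independently drives the outcome. That makes it a confounder, so the causal comparison is within field drainage levels.
Standardising Irrigation H to the population field drainage mix: 0.268·136/165 + 0.333·410/583 + 0.399·356/1002 = 0.597.

0.60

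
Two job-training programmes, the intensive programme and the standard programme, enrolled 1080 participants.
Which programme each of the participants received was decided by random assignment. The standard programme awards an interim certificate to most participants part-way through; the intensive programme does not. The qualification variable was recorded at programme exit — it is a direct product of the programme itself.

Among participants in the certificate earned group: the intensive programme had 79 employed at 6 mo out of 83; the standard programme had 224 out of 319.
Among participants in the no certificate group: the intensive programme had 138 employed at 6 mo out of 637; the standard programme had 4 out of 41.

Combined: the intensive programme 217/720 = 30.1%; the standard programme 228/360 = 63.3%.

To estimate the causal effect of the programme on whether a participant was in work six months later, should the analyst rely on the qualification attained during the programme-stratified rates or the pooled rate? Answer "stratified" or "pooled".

pooled

The qualification attained during the programme-specific comparison favours the intensive programme throughout, but the pooled figures favour the standard programme. The question is whether to condition on qualification attained during the programme.
Qualification attained during the programme is recorded after the programme and is itself shifted by it — it sits on the causal path from programme to outcome. Conditioning on a mediator would strip out part of the effect we want; the pooled comparison gives the total causal effect.
Pooled: the intensive programme 30.1% vs the standard programme 63.3%; the standard programme is higher overall.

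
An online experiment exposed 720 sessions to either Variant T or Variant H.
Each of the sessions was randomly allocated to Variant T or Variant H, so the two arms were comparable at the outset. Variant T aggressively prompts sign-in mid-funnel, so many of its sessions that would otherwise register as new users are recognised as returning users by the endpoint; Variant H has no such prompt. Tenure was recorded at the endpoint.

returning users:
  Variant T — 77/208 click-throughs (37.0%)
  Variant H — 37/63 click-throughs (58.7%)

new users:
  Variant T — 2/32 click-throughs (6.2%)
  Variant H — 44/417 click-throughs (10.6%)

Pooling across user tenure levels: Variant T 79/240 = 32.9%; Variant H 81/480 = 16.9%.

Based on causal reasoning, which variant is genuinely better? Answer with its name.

Variant T

The user tenure-specific comparison favours Variant H throughout, but the pooled figures favour Variant T. The question is whether to condition on user tenure.
User tenure is downstream of the variant. One should not condition on a consequence of treatment, so the overall rates are the right comparison.
Pooled: Variant T 32.9% vs Variant H 16.9%; Variant T is higher overall.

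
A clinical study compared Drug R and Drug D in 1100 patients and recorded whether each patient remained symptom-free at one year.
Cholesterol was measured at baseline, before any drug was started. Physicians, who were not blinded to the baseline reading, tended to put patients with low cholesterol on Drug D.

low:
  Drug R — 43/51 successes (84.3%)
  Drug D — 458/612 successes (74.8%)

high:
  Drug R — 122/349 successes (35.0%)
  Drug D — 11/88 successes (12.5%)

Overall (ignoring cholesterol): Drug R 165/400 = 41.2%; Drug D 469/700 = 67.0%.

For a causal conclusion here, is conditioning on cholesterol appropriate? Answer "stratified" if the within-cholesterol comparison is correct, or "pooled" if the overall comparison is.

stratified

Since cholesterol is a pre-existing factor (not a product of the drug) and it affects the outcome on its own, it is a confounder. The stratified rates, not the pooled rate, identify the causal effect.
Within each level — low: 84.3% vs 74.8%; high: 35.0% vs 12.5% — Drug R is higher every time.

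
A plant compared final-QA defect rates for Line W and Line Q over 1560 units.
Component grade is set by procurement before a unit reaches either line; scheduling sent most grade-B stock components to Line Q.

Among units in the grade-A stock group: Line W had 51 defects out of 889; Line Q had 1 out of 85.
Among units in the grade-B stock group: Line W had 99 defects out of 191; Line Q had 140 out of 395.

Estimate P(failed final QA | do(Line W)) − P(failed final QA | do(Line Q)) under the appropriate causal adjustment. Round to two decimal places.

Component grade differs across lines for reasons unrelated to any effect of the line itself, and it separately predicts the outcome — a classic confounder. We must compare within component grade levels.
Adjusting over the population distribution of component grade: 0.624·(0.057−0.012) + 0.376·(0.518−0.354) = +0.090.

+0.09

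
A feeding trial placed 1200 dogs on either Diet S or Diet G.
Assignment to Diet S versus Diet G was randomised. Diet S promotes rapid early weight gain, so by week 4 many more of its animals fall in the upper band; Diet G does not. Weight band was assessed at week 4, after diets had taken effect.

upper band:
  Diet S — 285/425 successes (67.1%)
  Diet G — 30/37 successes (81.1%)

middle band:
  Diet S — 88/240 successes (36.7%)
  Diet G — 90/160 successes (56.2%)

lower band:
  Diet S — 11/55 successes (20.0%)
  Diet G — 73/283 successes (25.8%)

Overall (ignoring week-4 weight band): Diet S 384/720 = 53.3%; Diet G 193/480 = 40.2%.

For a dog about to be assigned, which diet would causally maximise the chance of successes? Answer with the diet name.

Diet S

Within every week-4 weight band level Diet G has the higher rate, yet pooled Diet S does — Simpson's reversal.
Week-4 weight band here is a post-treatment variable shaped by the diet; conditioning on it would introduce bias rather than remove it. The overall comparison is the causal one.
Pooled: Diet S 53.3% vs Diet G 40.2%; Diet S is higher overall.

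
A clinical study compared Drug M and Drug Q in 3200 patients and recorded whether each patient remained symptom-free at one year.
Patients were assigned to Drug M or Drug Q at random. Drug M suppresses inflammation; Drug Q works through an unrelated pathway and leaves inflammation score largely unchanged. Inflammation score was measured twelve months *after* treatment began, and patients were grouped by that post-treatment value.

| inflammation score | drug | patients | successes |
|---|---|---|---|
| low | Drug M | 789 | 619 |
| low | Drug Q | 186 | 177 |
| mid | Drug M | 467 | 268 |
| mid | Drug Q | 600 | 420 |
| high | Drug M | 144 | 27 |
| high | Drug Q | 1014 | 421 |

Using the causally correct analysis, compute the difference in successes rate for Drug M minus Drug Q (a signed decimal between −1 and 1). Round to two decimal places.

+0.09

The stratified and pooled comparisons disagree (Drug Q wins within each inflammation score; Drug M wins overall), so the answer turns on the causal role of inflammation score.
Inflammation score is recorded after the drug and is itself shifted by it — it sits on the causal path from drug to outcome. Conditioning on a mediator would strip out part of the effect we want; the pooled comparison gives the total causal effect.
The causal difference is the pooled difference: 0.653 − 0.566 = +0.087.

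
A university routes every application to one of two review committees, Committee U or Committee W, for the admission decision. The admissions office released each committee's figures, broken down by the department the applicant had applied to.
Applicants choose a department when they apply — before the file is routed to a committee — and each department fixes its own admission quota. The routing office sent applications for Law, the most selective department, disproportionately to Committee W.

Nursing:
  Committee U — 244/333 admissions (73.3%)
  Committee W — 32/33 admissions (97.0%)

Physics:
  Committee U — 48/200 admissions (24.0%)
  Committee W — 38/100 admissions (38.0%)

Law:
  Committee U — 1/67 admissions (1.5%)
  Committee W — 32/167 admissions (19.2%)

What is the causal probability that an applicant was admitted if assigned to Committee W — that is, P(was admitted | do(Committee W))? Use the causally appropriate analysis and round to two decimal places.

Department is set before the review committee has any effect — it is not caused by the review committee — and it independently drives the outcome. That makes it a confounder, so the causal comparison is within department levels.
Standardising Committee W to the population department mix: 0.407·32/33 + 0.333·38/100 + 0.260·32/167 = 0.571.

0.57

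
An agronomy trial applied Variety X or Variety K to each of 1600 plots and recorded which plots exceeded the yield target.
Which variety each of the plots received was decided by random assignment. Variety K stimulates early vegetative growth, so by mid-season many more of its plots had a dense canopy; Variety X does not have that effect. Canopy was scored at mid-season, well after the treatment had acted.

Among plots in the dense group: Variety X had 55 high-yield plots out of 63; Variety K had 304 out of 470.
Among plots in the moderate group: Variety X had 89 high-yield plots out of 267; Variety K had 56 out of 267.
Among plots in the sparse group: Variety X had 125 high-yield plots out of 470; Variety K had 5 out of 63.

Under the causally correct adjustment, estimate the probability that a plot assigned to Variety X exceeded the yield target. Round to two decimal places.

0.34

Mid-season canopy lies on the pathway variety → mid-season canopy → outcome, so adjusting for it blocks the indirect effect. For the total causal effect of variety, use the unadjusted pooled rates.
So P(outcome | do(Variety X)) is just the pooled rate for Variety X: 269/800 = 0.336.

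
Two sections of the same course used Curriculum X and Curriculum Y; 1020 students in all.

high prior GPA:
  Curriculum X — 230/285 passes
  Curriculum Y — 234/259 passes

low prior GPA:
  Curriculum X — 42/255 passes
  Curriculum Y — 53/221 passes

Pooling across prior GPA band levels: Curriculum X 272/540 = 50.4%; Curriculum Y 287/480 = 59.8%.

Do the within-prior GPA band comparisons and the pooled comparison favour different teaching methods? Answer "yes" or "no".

no

Within each prior GPA band level (high prior GPA 80.7% vs 90.3%; low prior GPA 16.5% vs 24.0%), Curriculum Y has the higher rate every time. Pooled: 50.4% vs 59.8% — Curriculum Y has the higher rate overall. They agree.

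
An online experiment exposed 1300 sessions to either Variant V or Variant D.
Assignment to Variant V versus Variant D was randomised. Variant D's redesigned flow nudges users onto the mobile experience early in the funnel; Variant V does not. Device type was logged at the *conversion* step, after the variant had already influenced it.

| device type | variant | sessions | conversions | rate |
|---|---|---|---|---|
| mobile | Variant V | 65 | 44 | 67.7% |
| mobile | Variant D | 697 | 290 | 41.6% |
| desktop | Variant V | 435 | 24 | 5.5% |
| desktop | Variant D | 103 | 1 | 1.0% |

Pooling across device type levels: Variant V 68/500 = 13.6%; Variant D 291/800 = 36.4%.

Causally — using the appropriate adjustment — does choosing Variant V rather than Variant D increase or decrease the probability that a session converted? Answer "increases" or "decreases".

decreases

Variant V is higher inside every device type stratum but Variant D is higher in aggregate. Whether to stratify depends on how device type relates to the variant.
Device type is downstream of the variant. One should not condition on a consequence of treatment, so the overall rates are the right comparison.
Pooled: Variant V 13.6% vs Variant D 36.4%; Variant D is higher overall.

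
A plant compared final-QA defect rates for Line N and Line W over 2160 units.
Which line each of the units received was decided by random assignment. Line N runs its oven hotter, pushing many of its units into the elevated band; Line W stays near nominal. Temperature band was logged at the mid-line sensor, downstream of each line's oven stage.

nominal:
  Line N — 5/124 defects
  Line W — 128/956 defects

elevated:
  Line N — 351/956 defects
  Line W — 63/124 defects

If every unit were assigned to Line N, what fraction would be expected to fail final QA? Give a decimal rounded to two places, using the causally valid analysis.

0.33

Within every in-process temperature band level Line N has the lower rate, yet pooled Line W does — Simpson's reversal.
In-process temperature band is recorded after the line and is itself shifted by it — it sits on the causal path from line to outcome. Conditioning on a mediator would strip out part of the effect we want; the pooled comparison gives the total causal effect.
So P(outcome | do(Line N)) is just the pooled rate for Line N: 356/1080 = 0.330.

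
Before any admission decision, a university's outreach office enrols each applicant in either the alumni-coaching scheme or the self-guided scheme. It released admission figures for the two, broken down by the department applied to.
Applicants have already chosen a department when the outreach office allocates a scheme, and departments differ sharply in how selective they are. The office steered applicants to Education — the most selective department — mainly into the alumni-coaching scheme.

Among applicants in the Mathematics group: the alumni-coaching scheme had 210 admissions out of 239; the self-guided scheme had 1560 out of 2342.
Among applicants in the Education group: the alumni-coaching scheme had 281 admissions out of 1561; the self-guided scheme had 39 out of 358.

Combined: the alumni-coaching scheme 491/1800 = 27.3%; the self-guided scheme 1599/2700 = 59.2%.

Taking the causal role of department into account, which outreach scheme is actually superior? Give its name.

the alumni-coaching scheme

The stratified and pooled comparisons disagree (the alumni-coaching scheme wins within each department; the self-guided scheme wins overall), so the answer turns on the causal role of department.
Department differs across outreach schemes for reasons unrelated to any effect of the outreach scheme itself, and it separately predicts the outcome — a classic confounder. We must compare within department levels.
Within each level — Mathematics: 87.9% vs 66.6%; Education: 18.0% vs 10.9% — the alumni-coaching scheme is higher every time.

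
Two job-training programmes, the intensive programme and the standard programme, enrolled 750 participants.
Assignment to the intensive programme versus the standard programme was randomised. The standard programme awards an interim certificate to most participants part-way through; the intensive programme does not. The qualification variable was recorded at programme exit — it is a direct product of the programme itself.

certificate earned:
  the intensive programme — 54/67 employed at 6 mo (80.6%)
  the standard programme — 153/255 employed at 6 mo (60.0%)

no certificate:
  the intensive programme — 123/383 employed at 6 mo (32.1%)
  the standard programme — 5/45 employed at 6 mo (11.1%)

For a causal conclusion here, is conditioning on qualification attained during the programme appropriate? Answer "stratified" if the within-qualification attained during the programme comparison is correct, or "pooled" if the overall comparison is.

pooled

The qualification attained during the programme-specific comparison favours the intensive programme throughout, but the pooled figures favour the standard programme. The question is whether to condition on qualification attained during the programme.
Because the programme influences qualification attained during the programme, qualification attained during the programme is a post-treatment mediator, not a confounder. Stratifying on it would bias the estimate; the causal effect is the crude pooled difference.
Pooled: the intensive programme 39.3% vs the standard programme 52.7%; the standard programme is higher overall.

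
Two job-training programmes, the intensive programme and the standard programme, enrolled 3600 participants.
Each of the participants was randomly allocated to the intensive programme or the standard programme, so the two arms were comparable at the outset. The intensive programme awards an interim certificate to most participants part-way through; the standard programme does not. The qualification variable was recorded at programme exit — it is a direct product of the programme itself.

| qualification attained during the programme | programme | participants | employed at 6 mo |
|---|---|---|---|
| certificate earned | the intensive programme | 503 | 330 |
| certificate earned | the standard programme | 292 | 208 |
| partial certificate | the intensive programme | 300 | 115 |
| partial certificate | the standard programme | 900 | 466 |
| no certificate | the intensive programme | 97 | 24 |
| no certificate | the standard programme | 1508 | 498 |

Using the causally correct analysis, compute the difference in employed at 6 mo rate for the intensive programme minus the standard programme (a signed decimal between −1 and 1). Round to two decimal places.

+0.09

The qualification attained during the programme-specific comparison favours the standard programme throughout, but the pooled figures favour the intensive programme. The question is whether to condition on qualification attained during the programme.
Qualification attained during the programme lies on the pathway programme → qualification attained during the programme → outcome, so adjusting for it blocks the indirect effect. For the total causal effect of programme, use the unadjusted pooled rates.
The causal difference is the pooled difference: 0.521 − 0.434 = +0.087.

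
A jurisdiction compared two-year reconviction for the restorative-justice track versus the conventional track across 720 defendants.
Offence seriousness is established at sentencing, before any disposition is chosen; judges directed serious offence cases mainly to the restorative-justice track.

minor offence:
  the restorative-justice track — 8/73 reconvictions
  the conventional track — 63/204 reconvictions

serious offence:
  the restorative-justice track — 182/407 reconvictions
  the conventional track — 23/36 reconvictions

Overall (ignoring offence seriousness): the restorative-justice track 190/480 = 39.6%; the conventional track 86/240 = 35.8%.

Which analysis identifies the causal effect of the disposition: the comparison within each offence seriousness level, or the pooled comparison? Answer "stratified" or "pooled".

stratified

The stratified and pooled comparisons disagree (the restorative-justice track wins within each offence seriousness; the conventional track wins overall), so the answer turns on the causal role of offence seriousness.
Offence seriousness differs across dispositions for reasons unrelated to any effect of the disposition itself, and it separately predicts the outcome — a classic confounder. We must compare within offence seriousness levels.
Within each level — minor offence: 11.0% vs 30.9%; serious offence: 44.7% vs 63.9% — the restorative-justice track is lower every time.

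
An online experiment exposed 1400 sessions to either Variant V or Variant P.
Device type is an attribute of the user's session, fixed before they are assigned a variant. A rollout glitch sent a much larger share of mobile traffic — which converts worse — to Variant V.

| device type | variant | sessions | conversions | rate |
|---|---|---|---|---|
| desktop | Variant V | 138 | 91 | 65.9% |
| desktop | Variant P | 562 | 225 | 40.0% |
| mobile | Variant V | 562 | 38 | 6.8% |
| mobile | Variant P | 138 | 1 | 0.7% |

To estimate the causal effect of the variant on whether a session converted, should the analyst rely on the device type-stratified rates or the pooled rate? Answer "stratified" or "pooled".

Variant V is higher inside every device type stratum but Variant P is higher in aggregate. Whether to stratify depends on how device type relates to the variant.
Since device type is a pre-existing factor (not a product of the variant) and it affects the outcome on its own, it is a confounder. The stratified rates, not the pooled rate, identify the causal effect.
Within each level — desktop: 65.9% vs 40.0%; mobile: 6.8% vs 0.7% — Variant V is higher every time.

stratified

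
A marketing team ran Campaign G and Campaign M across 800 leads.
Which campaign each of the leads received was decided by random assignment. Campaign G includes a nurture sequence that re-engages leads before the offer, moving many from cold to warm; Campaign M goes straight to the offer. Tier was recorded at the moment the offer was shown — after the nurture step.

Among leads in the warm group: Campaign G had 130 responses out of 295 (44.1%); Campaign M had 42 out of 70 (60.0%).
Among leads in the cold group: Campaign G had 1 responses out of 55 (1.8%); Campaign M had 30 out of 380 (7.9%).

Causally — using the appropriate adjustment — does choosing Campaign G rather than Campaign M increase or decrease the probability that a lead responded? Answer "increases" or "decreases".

Because the campaign influences engagement tier, engagement tier is a post-treatment mediator, not a confounder. Stratifying on it would bias the estimate; the causal effect is the crude pooled difference.
Pooled: Campaign G 37.4% vs Campaign M 16.0%; Campaign G is higher overall.

increases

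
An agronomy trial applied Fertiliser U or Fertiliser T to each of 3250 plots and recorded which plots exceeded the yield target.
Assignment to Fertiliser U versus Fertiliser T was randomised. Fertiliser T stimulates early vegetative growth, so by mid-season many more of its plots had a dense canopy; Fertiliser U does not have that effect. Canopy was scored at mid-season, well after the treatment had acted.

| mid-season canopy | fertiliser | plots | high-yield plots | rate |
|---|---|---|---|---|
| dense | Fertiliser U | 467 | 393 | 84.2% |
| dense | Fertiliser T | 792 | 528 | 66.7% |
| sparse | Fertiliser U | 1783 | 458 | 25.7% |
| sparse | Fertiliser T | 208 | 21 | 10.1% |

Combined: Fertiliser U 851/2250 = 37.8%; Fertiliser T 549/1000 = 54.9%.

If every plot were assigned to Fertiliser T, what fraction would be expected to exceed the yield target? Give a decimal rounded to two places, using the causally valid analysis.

0.55

Within every mid-season canopy level Fertiliser U has the higher rate, yet pooled Fertiliser T does — Simpson's reversal.
Mid-season canopy is recorded after the fertiliser and is itself shifted by it — it sits on the causal path from fertiliser to outcome. Conditioning on a mediator would strip out part of the effect we want; the pooled comparison gives the total causal effect.
So P(outcome | do(Fertiliser T)) is just the pooled rate for Fertiliser T: 549/1000 = 0.549.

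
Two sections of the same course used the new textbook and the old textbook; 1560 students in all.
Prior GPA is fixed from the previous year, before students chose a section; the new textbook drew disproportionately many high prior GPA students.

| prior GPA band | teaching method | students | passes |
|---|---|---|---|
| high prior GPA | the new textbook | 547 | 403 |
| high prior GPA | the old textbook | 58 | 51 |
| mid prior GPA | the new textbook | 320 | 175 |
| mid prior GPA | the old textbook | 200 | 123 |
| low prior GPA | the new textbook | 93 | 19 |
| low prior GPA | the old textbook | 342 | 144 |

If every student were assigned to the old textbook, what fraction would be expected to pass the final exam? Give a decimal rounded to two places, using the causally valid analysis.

Within every prior GPA band level the old textbook has the higher rate, yet pooled the new textbook does — Simpson's reversal.
Prior GPA band satisfies the back-door criterion: it is not a descendant of the teaching method, and it blocks the spurious path from teaching method to outcome. Adjusting for it (i.e., using the within-prior GPA band rates) gives the causal effect.
Standardising the old textbook to the population prior GPA band mix: 0.388·51/58 + 0.333·123/200 + 0.279·144/342 = 0.663.

0.66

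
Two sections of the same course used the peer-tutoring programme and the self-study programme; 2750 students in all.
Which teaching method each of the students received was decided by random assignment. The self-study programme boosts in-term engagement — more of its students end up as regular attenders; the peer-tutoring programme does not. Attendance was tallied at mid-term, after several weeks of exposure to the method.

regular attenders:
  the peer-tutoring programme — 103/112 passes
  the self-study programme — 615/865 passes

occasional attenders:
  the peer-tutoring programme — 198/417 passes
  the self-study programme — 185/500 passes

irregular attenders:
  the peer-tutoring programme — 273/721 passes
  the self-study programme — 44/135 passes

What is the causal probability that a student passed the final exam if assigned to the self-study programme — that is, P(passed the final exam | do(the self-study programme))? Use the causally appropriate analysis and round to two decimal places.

0.56

The distribution of mid-term attendance is itself part of what the teaching method does — it is an intermediate outcome. Holding it fixed would remove that part of the effect; the total effect is the pooled difference.
So P(outcome | do(the self-study programme)) is just the pooled rate for the self-study programme: 844/1500 = 0.563.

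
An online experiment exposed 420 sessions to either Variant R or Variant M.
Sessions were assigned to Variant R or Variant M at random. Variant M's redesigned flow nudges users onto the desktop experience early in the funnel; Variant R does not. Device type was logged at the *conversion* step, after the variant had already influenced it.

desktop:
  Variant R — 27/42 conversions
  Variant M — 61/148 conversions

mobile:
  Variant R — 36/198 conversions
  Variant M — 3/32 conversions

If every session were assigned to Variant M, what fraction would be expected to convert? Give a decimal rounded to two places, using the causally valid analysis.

Within every device type level Variant R has the higher rate, yet pooled Variant M does — Simpson's reversal.
Stratifying would compare variants among sessions the variants themselves sorted into device type groups — a form of selection on an intermediate. The unconditioned pooled rates give the total causal effect.
So P(outcome | do(Variant M)) is just the pooled rate for Variant M: 64/180 = 0.356.

0.36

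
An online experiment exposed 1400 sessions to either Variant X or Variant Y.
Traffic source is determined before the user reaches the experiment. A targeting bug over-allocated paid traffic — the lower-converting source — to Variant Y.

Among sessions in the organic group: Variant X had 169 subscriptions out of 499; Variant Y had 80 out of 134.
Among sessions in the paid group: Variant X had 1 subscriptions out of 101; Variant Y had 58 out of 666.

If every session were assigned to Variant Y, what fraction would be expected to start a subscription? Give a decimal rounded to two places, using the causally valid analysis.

0.32

Traffic source satisfies the back-door criterion: it is not a descendant of the variant, and it blocks the spurious path from variant to outcome. Adjusting for it (i.e., using the within-traffic source rates) gives the causal effect.
Standardising Variant Y to the population traffic source mix: 0.452·80/134 + 0.548·58/666 = 0.318.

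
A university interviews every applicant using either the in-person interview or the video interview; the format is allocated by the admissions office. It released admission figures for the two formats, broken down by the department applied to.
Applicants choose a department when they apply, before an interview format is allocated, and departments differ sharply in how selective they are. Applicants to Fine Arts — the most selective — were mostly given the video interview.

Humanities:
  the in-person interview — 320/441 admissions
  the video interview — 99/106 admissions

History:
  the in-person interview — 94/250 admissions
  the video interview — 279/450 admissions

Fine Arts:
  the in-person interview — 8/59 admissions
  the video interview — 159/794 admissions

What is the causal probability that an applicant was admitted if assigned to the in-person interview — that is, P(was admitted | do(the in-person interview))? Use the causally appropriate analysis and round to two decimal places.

the video interview is higher inside every department stratum but the in-person interview is higher in aggregate. Whether to stratify depends on how department relates to the interview format.
The imbalance in department arose from how applicants were allocated, not from anything the interview format did; and department independently affects the outcome. The pooled gap is confounded — condition on department.
Standardising the in-person interview to the population department mix: 0.260·320/441 + 0.333·94/250 + 0.406·8/59 = 0.369.

0.37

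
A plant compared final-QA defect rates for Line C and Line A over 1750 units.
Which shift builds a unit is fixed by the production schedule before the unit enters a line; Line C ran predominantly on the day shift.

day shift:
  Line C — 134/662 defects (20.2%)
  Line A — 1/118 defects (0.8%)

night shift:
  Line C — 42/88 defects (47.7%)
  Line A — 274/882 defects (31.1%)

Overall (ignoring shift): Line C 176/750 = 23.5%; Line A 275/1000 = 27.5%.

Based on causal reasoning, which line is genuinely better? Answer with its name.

Line A is lower inside every shift stratum but Line C is lower in aggregate. Whether to stratify depends on how shift relates to the line.
The imbalance in shift arose from how units were allocated, not from anything the line did; and shift independently affects the outcome. The pooled gap is confounded — condition on shift.
Within each level — day shift: 20.2% vs 0.8%; night shift: 47.7% vs 31.1% — Line A is lower every time.

Line A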